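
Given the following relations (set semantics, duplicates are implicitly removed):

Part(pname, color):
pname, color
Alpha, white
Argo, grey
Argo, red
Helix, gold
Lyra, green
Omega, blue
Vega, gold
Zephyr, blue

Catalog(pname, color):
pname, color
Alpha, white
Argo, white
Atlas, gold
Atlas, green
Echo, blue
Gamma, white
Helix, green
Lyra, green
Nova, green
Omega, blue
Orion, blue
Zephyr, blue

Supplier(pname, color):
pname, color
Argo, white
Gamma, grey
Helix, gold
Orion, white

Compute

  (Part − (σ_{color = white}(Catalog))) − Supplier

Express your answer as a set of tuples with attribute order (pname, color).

{(Argo, grey), (Argo, red), (Lyra, green), (Omega, blue), (Vega, gold), (Zephyr, blue)}

Selection color = white: {(Alpha, white), (Argo, white), (Gamma, white)}
Set difference of the two operands is {(Argo, grey), (Argo, red), (Helix, gold), (Lyra, green), (Omega, blue), (Vega, gold), (Zephyr, blue)}.
Set difference of the two operands is {(Argo, grey), (Argo, red), (Lyra, green), (Omega, blue), (Vega, gold), (Zephyr, blue)}.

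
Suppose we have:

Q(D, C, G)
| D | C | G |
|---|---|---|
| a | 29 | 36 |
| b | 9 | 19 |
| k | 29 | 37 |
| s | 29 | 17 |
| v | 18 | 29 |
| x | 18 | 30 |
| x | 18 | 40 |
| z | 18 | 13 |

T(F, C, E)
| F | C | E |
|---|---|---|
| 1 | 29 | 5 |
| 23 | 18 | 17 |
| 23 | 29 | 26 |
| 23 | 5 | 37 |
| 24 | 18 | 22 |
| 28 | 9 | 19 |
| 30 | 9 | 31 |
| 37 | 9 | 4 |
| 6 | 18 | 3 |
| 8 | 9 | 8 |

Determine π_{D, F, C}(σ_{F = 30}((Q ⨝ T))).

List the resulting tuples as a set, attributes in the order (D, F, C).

Natural join on C: {(a, 29, 36, 1, 5), (a, 29, 36, 23, 26), (b, 9, 19, 28, 19), (b, 9, 19, 30, 31), (b, 9, 19, 37, 4), (b, 9, 19, 8, 8), (k, 29, 37, 1, 5), (k, 29, 37, 23, 26), (s, 29, 17, 1, 5), (s, 29, 17, 23, 26), (v, 18, 29, 23, 17), (v, 18, 29, 24, 22), (v, 18, 29, 6, 3), (x, 18, 30, 23, 17), (x, 18, 30, 24, 22), (x, 18, 30, 6, 3), (x, 18, 40, 23, 17), (x, 18, 40, 24, 22), (x, 18, 40, 6, 3), (z, 18, 13, 23, 17), (z, 18, 13, 24, 22), (z, 18, 13, 6, 3)}
Filtering on F = 30 leaves {(b, 9, 19, 30, 31)}.
Projecting to D, F, C: {(b, 30, 9)}

{(b, 30, 9)}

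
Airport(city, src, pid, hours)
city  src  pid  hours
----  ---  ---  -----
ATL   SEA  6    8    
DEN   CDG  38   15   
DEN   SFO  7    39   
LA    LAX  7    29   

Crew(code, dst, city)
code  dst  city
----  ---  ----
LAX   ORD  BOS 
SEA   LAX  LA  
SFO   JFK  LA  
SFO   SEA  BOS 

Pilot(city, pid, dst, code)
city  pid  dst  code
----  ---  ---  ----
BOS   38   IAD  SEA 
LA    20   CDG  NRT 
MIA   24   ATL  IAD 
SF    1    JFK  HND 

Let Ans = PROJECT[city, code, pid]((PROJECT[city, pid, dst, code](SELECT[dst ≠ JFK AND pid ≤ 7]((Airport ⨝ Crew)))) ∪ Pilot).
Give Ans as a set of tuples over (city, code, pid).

Natural join on city: {(LA, LAX, 7, 29, SEA, LAX), (LA, LAX, 7, 29, SFO, JFK)}
Apply σ_{dst ≠ JFK AND pid ≤ 7}; surviving tuples: {(LA, LAX, 7, 29, SEA, LAX)}
π[city, pid, dst, code]: project onto (city, pid, dst, code) → {(LA, 7, LAX, SEA)}
Set union of the two operands is {(BOS, 38, IAD, SEA), (LA, 20, CDG, NRT), (LA, 7, LAX, SEA), (MIA, 24, ATL, IAD), (SF, 1, JFK, HND)}.
π[city, code, pid]: project onto (city, code, pid) → {(BOS, SEA, 38), (LA, NRT, 20), (LA, SEA, 7), (MIA, IAD, 24), (SF, HND, 1)}

{(BOS, SEA, 38), (LA, NRT, 20), (LA, SEA, 7), (MIA, IAD, 24), (SF, HND, 1)}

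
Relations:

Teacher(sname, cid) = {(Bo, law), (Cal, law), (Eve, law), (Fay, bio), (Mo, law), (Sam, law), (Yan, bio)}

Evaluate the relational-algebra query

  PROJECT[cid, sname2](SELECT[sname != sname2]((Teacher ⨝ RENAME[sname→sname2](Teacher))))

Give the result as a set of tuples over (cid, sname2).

{(bio, Fay), (bio, Yan), (law, Bo), (law, Cal), (law, Eve), (law, Mo), (law, Sam)}

ρ[sname→sname2]: schema becomes (sname2, cid); tuples unchanged.
Joining Teacher and RENAME[sname→sname2](Teacher) on cid yields {(Bo, law, Bo), (Bo, law, Cal), (Bo, law, Eve), (Bo, law, Mo), (Bo, law, Sam), (Cal, law, Bo), (Cal, law, Cal), (Cal, law, Eve), (Cal, law, Mo), (Cal, law, Sam), (Eve, law, Bo), (Eve, law, Cal), (Eve, law, Eve), (Eve, law, Mo), (Eve, law, Sam), (Fay, bio, Fay), (Fay, bio, Yan), (Mo, law, Bo), (Mo, law, Cal), (Mo, law, Eve), (Mo, law, Mo), (Mo, law, Sam), (Sam, law, Bo), (Sam, law, Cal), (Sam, law, Eve), (Sam, law, Mo), (Sam, law, Sam), (Yan, bio, Fay), (Yan, bio, Yan)}.
Filtering on sname != sname2 leaves {(Bo, law, Cal), (Bo, law, Eve), (Bo, law, Mo), (Bo, law, Sam), (Cal, law, Bo), (Cal, law, Eve), (Cal, law, Mo), (Cal, law, Sam), (Eve, law, Bo), (Eve, law, Cal), (Eve, law, Mo), (Eve, law, Sam), (Fay, bio, Yan), (Mo, law, Bo), (Mo, law, Cal), (Mo, law, Eve), (Mo, law, Sam), (Sam, law, Bo), (Sam, law, Cal), (Sam, law, Eve), (Sam, law, Mo), (Yan, bio, Fay)}.
Projecting to cid, sname2 (15 duplicate(s) eliminated): {(bio, Fay), (bio, Yan), (law, Bo), (law, Cal), (law, Eve), (law, Mo), (law, Sam)}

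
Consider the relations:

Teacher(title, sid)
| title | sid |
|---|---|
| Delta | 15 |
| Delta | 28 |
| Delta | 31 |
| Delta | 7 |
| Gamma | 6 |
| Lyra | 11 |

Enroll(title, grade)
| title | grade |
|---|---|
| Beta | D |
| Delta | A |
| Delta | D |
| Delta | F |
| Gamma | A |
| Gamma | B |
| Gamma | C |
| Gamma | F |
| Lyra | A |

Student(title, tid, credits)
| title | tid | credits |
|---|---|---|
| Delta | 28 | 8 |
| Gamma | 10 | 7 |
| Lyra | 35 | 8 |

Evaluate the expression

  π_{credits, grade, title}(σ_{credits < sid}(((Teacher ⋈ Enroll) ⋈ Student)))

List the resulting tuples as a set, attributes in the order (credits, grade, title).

Natural join on title: {(Delta, 15, A), (Delta, 15, D), (Delta, 15, F), (Delta, 28, A), (Delta, 28, D), (Delta, 28, F), (Delta, 31, A), (Delta, 31, D), (Delta, 31, F), (Delta, 7, A), (Delta, 7, D), (Delta, 7, F), (Gamma, 6, A), (Gamma, 6, B), (Gamma, 6, C), (Gamma, 6, F), (Lyra, 11, A)}
Natural join on title: {(Delta, 15, A, 28, 8), (Delta, 15, D, 28, 8), (Delta, 15, F, 28, 8), (Delta, 28, A, 28, 8), (Delta, 28, D, 28, 8), (Delta, 28, F, 28, 8), (Delta, 31, A, 28, 8), (Delta, 31, D, 28, 8), (Delta, 31, F, 28, 8), (Delta, 7, A, 28, 8), (Delta, 7, D, 28, 8), (Delta, 7, F, 28, 8), (Gamma, 6, A, 10, 7), (Gamma, 6, B, 10, 7), (Gamma, 6, C, 10, 7), (Gamma, 6, F, 10, 7), (Lyra, 11, A, 35, 8)}
Apply σ_{credits < sid}; surviving tuples: {(Delta, 15, A, 28, 8), (Delta, 15, D, 28, 8), (Delta, 15, F, 28, 8), (Delta, 28, A, 28, 8), (Delta, 28, D, 28, 8), (Delta, 28, F, 28, 8), (Delta, 31, A, 28, 8), (Delta, 31, D, 28, 8), (Delta, 31, F, 28, 8), (Lyra, 11, A, 35, 8)}
π_{credits, grade, title} gives {(8, A, Delta), (8, A, Lyra), (8, D, Delta), (8, F, Delta)} (6 duplicate(s) eliminated).

{(8, A, Delta), (8, A, Lyra), (8, D, Delta), (8, F, Delta)}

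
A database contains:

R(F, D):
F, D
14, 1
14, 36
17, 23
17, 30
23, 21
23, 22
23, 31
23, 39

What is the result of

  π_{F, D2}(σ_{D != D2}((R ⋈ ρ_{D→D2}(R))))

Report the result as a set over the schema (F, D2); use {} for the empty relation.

{(14, 1), (14, 36), (17, 23), (17, 30), (23, 21), (23, 22), (23, 31), (23, 39)}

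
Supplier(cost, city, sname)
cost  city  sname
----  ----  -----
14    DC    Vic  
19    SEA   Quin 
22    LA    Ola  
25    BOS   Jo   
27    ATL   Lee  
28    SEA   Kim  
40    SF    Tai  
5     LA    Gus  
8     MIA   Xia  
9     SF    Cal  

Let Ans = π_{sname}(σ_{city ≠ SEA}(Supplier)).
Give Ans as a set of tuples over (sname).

{Cal, Gus, Jo, Lee, Ola, Tai, Vic, Xia}

Selection city ≠ SEA: {(14, DC, Vic), (22, LA, Ola), (25, BOS, Jo), (27, ATL, Lee), (40, SF, Tai), (5, LA, Gus), (8, MIA, Xia), (9, SF, Cal)}
Projecting to sname: {Cal, Gus, Jo, Lee, Ola, Tai, Vic, Xia}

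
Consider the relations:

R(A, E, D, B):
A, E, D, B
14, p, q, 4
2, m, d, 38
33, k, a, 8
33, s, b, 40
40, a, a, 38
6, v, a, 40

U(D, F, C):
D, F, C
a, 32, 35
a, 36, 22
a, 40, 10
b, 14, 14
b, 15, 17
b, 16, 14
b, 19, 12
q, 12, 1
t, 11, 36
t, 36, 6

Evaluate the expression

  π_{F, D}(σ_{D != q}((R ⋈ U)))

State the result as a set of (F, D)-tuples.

R ⋈ U (natural join on D): {(14, p, q, 4, 12, 1), (33, k, a, 8, 32, 35), (33, k, a, 8, 36, 22), (33, k, a, 8, 40, 10), (33, s, b, 40, 14, 14), (33, s, b, 40, 15, 17), (33, s, b, 40, 16, 14), (33, s, b, 40, 19, 12), (40, a, a, 38, 32, 35), (40, a, a, 38, 36, 22), (40, a, a, 38, 40, 10), (6, v, a, 40, 32, 35), (6, v, a, 40, 36, 22), (6, v, a, 40, 40, 10)}
σ[D != q]: keep tuples satisfying D != q → {(33, k, a, 8, 32, 35), (33, k, a, 8, 36, 22), (33, k, a, 8, 40, 10), (33, s, b, 40, 14, 14), (33, s, b, 40, 15, 17), (33, s, b, 40, 16, 14), (33, s, b, 40, 19, 12), (40, a, a, 38, 32, 35), (40, a, a, 38, 36, 22), (40, a, a, 38, 40, 10), (6, v, a, 40, 32, 35), (6, v, a, 40, 36, 22), (6, v, a, 40, 40, 10)}
π[F, D]: project onto (F, D) (6 duplicate(s) eliminated) → {(14, b), (15, b), (16, b), (19, b), (32, a), (36, a), (40, a)}

{(14, b), (15, b), (16, b), (19, b), (32, a), (36, a), (40, a)}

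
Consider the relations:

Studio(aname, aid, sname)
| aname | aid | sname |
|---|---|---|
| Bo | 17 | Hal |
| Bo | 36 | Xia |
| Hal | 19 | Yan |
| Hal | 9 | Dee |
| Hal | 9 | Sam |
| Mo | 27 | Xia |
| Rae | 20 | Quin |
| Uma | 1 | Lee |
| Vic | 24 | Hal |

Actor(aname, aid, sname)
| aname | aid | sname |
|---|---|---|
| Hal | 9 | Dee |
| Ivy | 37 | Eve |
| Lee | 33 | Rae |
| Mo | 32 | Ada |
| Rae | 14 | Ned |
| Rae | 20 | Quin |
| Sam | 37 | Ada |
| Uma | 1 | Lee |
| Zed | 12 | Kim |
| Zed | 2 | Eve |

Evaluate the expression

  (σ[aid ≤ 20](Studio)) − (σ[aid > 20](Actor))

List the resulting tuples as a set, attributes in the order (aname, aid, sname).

σ[aid ≤ 20]: keep tuples satisfying aid ≤ 20 → {(Bo, 17, Hal), (Hal, 19, Yan), (Hal, 9, Dee), (Hal, 9, Sam), (Rae, 20, Quin), (Uma, 1, Lee)}
σ[aid > 20]: keep tuples satisfying aid > 20 → {(Ivy, 37, Eve), (Lee, 33, Rae), (Mo, 32, Ada), (Sam, 37, Ada)}
Set difference of the two operands is {(Bo, 17, Hal), (Hal, 19, Yan), (Hal, 9, Dee), (Hal, 9, Sam), (Rae, 20, Quin), (Uma, 1, Lee)}.

{(Bo, 17, Hal), (Hal, 19, Yan), (Hal, 9, Dee), (Hal, 9, Sam), (Rae, 20, Quin), (Uma, 1, Lee)}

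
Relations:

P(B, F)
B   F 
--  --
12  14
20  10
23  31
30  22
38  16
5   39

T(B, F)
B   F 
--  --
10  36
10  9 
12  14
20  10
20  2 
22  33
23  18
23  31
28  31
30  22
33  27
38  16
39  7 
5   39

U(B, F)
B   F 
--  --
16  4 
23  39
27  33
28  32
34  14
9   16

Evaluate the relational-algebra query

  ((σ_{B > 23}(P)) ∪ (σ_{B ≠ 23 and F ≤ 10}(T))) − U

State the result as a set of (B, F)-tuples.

Apply σ_{B > 23}; surviving tuples: {(30, 22), (38, 16)}
Apply σ_{B ≠ 23 and F ≤ 10}; surviving tuples: {(10, 9), (20, 10), (20, 2), (39, 7)}
Taking the union: {(10, 9), (20, 10), (20, 2), (30, 22), (38, 16), (39, 7)}
Taking the difference: {(10, 9), (20, 10), (20, 2), (30, 22), (38, 16), (39, 7)}

{(10, 9), (20, 10), (20, 2), (30, 22), (38, 16), (39, 7)}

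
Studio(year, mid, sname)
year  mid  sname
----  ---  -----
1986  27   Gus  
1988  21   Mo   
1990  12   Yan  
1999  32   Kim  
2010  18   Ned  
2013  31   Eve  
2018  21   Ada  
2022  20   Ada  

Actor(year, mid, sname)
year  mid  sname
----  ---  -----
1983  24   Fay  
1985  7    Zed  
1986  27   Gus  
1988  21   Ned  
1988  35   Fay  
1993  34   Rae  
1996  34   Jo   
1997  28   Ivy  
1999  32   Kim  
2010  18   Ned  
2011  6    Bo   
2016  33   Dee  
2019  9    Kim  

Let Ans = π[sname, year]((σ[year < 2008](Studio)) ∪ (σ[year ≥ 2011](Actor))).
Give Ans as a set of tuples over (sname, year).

Apply σ_{year < 2008}; surviving tuples: {(1986, 27, Gus), (1988, 21, Mo), (1990, 12, Yan), (1999, 32, Kim)}
Apply σ_{year ≥ 2011}; surviving tuples: {(2011, 6, Bo), (2016, 33, Dee), (2019, 9, Kim)}
Set union of the two operands is {(1986, 27, Gus), (1988, 21, Mo), (1990, 12, Yan), (1999, 32, Kim), (2011, 6, Bo), (2016, 33, Dee), (2019, 9, Kim)}.
π_{sname, year} gives {(Bo, 2011), (Dee, 2016), (Gus, 1986), (Kim, 1999), (Kim, 2019), (Mo, 1988), (Yan, 1990)}.

{(Bo, 2011), (Dee, 2016), (Gus, 1986), (Kim, 1999), (Kim, 2019), (Mo, 1988), (Yan, 1990)}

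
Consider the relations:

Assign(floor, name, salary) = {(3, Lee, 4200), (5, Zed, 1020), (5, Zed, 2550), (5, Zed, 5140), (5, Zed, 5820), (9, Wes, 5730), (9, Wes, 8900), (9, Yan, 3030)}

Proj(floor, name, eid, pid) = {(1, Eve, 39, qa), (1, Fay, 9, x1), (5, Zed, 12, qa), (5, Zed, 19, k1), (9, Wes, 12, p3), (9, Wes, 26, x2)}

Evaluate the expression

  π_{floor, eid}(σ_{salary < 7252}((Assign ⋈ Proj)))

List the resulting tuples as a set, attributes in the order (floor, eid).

Assign ⋈ Proj (natural join on floor, name): {(5, Zed, 1020, 12, qa), (5, Zed, 1020, 19, k1), (5, Zed, 2550, 12, qa), (5, Zed, 2550, 19, k1), (5, Zed, 5140, 12, qa), (5, Zed, 5140, 19, k1), (5, Zed, 5820, 12, qa), (5, Zed, 5820, 19, k1), (9, Wes, 5730, 12, p3), (9, Wes, 5730, 26, x2), (9, Wes, 8900, 12, p3), (9, Wes, 8900, 26, x2)}
Selection salary < 7252: {(5, Zed, 1020, 12, qa), (5, Zed, 1020, 19, k1), (5, Zed, 2550, 12, qa), (5, Zed, 2550, 19, k1), (5, Zed, 5140, 12, qa), (5, Zed, 5140, 19, k1), (5, Zed, 5820, 12, qa), (5, Zed, 5820, 19, k1), (9, Wes, 5730, 12, p3), (9, Wes, 5730, 26, x2)}
π[floor, eid]: project onto (floor, eid) (6 duplicate(s) eliminated) → {(5, 12), (5, 19), (9, 12), (9, 26)}

{(5, 12), (5, 19), (9, 12), (9, 26)}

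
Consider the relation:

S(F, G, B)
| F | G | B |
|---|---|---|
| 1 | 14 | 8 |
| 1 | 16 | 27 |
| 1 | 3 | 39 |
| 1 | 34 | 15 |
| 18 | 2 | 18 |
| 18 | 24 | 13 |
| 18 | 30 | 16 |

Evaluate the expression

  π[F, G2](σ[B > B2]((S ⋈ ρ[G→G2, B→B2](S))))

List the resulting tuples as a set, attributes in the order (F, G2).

{(1, 14), (1, 16), (1, 34), (18, 24), (18, 30)}

ρ[G→G2, B→B2]: schema becomes (F, G2, B2); tuples unchanged.
Natural join on F: {(1, 14, 8, 14, 8), (1, 14, 8, 16, 27), (1, 14, 8, 3, 39), (1, 14, 8, 34, 15), (1, 16, 27, 14, 8), (1, 16, 27, 16, 27), (1, 16, 27, 3, 39), (1, 16, 27, 34, 15), (1, 3, 39, 14, 8), (1, 3, 39, 16, 27), (1, 3, 39, 3, 39), (1, 3, 39, 34, 15), (1, 34, 15, 14, 8), (1, 34, 15, 16, 27), (1, 34, 15, 3, 39), (1, 34, 15, 34, 15), (18, 2, 18, 2, 18), (18, 2, 18, 24, 13), (18, 2, 18, 30, 16), (18, 24, 13, 2, 18), (18, 24, 13, 24, 13), (18, 24, 13, 30, 16), (18, 30, 16, 2, 18), (18, 30, 16, 24, 13), (18, 30, 16, 30, 16)}
Apply σ_{B > B2}; surviving tuples: {(1, 16, 27, 14, 8), (1, 16, 27, 34, 15), (1, 3, 39, 14, 8), (1, 3, 39, 16, 27), (1, 3, 39, 34, 15), (1, 34, 15, 14, 8), (18, 2, 18, 24, 13), (18, 2, 18, 30, 16), (18, 30, 16, 24, 13)}
π[F, G2]: project onto (F, G2) (4 duplicate(s) eliminated) → {(1, 14), (1, 16), (1, 34), (18, 24), (18, 30)}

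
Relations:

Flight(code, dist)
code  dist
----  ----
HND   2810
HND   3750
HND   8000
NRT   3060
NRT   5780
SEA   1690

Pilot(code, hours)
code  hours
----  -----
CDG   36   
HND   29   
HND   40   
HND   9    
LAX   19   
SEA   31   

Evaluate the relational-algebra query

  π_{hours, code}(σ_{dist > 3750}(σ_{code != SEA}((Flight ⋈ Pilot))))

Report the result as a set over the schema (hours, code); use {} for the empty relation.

{(29, HND), (40, HND), (9, HND)}

Natural join on code: {(HND, 2810, 29), (HND, 2810, 40), (HND, 2810, 9), (HND, 3750, 29), (HND, 3750, 40), (HND, 3750, 9), (HND, 8000, 29), (HND, 8000, 40), (HND, 8000, 9), (SEA, 1690, 31)}
Selection code != SEA: {(HND, 2810, 29), (HND, 2810, 40), (HND, 2810, 9), (HND, 3750, 29), (HND, 3750, 40), (HND, 3750, 9), (HND, 8000, 29), (HND, 8000, 40), (HND, 8000, 9)}
Selection dist > 3750: {(HND, 8000, 29), (HND, 8000, 40), (HND, 8000, 9)}
π_{hours, code} gives {(29, HND), (40, HND), (9, HND)}.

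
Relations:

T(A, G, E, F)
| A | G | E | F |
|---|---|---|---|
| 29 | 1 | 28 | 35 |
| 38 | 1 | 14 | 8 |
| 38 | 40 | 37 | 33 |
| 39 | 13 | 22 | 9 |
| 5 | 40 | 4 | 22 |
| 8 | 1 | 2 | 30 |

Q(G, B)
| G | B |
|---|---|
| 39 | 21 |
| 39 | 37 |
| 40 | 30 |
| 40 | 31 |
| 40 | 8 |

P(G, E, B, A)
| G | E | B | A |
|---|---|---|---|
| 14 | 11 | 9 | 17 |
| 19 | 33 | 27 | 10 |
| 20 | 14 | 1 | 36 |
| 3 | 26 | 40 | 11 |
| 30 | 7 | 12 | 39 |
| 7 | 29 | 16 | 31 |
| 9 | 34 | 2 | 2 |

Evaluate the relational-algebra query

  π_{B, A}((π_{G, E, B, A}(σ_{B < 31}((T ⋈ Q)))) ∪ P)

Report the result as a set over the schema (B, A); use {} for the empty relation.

{(1, 36), (12, 39), (16, 31), (2, 2), (27, 10), (30, 38), (30, 5), (40, 11), (8, 38), (8, 5), (9, 17)}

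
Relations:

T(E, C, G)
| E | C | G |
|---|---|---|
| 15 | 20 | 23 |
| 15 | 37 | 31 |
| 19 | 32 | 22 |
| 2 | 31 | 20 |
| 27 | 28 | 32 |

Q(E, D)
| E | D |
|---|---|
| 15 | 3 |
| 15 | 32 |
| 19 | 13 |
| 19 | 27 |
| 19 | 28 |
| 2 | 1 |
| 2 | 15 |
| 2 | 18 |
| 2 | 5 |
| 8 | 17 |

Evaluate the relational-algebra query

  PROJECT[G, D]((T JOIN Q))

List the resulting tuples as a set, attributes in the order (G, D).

Natural join on E: {(15, 20, 23, 3), (15, 20, 23, 32), (15, 37, 31, 3), (15, 37, 31, 32), (19, 32, 22, 13), (19, 32, 22, 27), (19, 32, 22, 28), (2, 31, 20, 1), (2, 31, 20, 15), (2, 31, 20, 18), (2, 31, 20, 5)}
Keep only column(s) G, D: {(20, 1), (20, 15), (20, 18), (20, 5), (22, 13), (22, 27), (22, 28), (23, 3), (23, 32), (31, 3), (31, 32)}

{(20, 1), (20, 15), (20, 18), (20, 5), (22, 13), (22, 27), (22, 28), (23, 3), (23, 32), (31, 3), (31, 32)}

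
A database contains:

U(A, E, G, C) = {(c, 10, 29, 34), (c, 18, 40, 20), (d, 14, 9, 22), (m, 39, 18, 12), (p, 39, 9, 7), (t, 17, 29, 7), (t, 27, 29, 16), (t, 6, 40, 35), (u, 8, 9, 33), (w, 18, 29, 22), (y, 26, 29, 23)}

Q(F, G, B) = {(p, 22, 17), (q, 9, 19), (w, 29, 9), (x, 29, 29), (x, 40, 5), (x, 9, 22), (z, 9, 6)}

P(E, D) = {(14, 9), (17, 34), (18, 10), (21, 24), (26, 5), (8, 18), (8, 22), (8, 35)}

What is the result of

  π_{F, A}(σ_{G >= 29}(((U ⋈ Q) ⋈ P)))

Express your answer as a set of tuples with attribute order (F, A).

Natural join on G: {(c, 10, 29, 34, w, 9), (c, 10, 29, 34, x, 29), (c, 18, 40, 20, x, 5), (d, 14, 9, 22, q, 19), (d, 14, 9, 22, x, 22), (d, 14, 9, 22, z, 6), (p, 39, 9, 7, q, 19), (p, 39, 9, 7, x, 22), (p, 39, 9, 7, z, 6), (t, 17, 29, 7, w, 9), (t, 17, 29, 7, x, 29), (t, 27, 29, 16, w, 9), (t, 27, 29, 16, x, 29), (t, 6, 40, 35, x, 5), (u, 8, 9, 33, q, 19), (u, 8, 9, 33, x, 22), (u, 8, 9, 33, z, 6), (w, 18, 29, 22, w, 9), (w, 18, 29, 22, x, 29), (y, 26, 29, 23, w, 9), (y, 26, 29, 23, x, 29)}
Natural join on E: {(c, 18, 40, 20, x, 5, 10), (d, 14, 9, 22, q, 19, 9), (d, 14, 9, 22, x, 22, 9), (d, 14, 9, 22, z, 6, 9), (t, 17, 29, 7, w, 9, 34), (t, 17, 29, 7, x, 29, 34), (u, 8, 9, 33, q, 19, 18), (u, 8, 9, 33, q, 19, 22), (u, 8, 9, 33, q, 19, 35), (u, 8, 9, 33, x, 22, 18), (u, 8, 9, 33, x, 22, 22), (u, 8, 9, 33, x, 22, 35), (u, 8, 9, 33, z, 6, 18), (u, 8, 9, 33, z, 6, 22), (u, 8, 9, 33, z, 6, 35), (w, 18, 29, 22, w, 9, 10), (w, 18, 29, 22, x, 29, 10), (y, 26, 29, 23, w, 9, 5), (y, 26, 29, 23, x, 29, 5)}
Filtering on G >= 29 leaves {(c, 18, 40, 20, x, 5, 10), (t, 17, 29, 7, w, 9, 34), (t, 17, 29, 7, x, 29, 34), (w, 18, 29, 22, w, 9, 10), (w, 18, 29, 22, x, 29, 10), (y, 26, 29, 23, w, 9, 5), (y, 26, 29, 23, x, 29, 5)}.
Projecting to F, A: {(w, t), (w, w), (w, y), (x, c), (x, t), (x, w), (x, y)}

{(w, t), (w, w), (w, y), (x, c), (x, t), (x, w), (x, y)}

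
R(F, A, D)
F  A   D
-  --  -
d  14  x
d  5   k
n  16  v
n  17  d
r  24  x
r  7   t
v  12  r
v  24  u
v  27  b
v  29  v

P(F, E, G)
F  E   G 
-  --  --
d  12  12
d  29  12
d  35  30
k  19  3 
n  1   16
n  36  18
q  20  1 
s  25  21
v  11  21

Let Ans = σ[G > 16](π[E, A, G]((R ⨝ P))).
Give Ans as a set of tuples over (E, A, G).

Natural join on F: {(d, 14, x, 12, 12), (d, 14, x, 29, 12), (d, 14, x, 35, 30), (d, 5, k, 12, 12), (d, 5, k, 29, 12), (d, 5, k, 35, 30), (n, 16, v, 1, 16), (n, 16, v, 36, 18), (n, 17, d, 1, 16), (n, 17, d, 36, 18), (v, 12, r, 11, 21), (v, 24, u, 11, 21), (v, 27, b, 11, 21), (v, 29, v, 11, 21)}
π[E, A, G]: project onto (E, A, G) → {(1, 16, 16), (1, 17, 16), (11, 12, 21), (11, 24, 21), (11, 27, 21), (11, 29, 21), (12, 14, 12), (12, 5, 12), (29, 14, 12), (29, 5, 12), (35, 14, 30), (35, 5, 30), (36, 16, 18), (36, 17, 18)}
Apply σ_{G > 16}; surviving tuples: {(11, 12, 21), (11, 24, 21), (11, 27, 21), (11, 29, 21), (35, 14, 30), (35, 5, 30), (36, 16, 18), (36, 17, 18)}

{(11, 12, 21), (11, 24, 21), (11, 27, 21), (11, 29, 21), (35, 14, 30), (35, 5, 30), (36, 16, 18), (36, 17, 18)}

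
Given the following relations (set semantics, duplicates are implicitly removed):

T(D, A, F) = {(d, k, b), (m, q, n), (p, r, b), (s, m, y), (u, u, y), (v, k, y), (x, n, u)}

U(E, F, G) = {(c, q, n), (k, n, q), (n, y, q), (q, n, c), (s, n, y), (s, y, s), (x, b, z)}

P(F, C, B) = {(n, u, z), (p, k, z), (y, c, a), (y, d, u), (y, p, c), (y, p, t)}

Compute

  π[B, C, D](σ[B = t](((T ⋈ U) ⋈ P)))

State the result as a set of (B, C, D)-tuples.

{(t, p, s), (t, p, u), (t, p, v)}

T ⋈ U (natural join on F): {(d, k, b, x, z), (m, q, n, k, q), (m, q, n, q, c), (m, q, n, s, y), (p, r, b, x, z), (s, m, y, n, q), (s, m, y, s, s), (u, u, y, n, q), (u, u, y, s, s), (v, k, y, n, q), (v, k, y, s, s)}
(T ⋈ U) ⋈ P (natural join on F): {(m, q, n, k, q, u, z), (m, q, n, q, c, u, z), (m, q, n, s, y, u, z), (s, m, y, n, q, c, a), (s, m, y, n, q, d, u), (s, m, y, n, q, p, c), (s, m, y, n, q, p, t), (s, m, y, s, s, c, a), (s, m, y, s, s, d, u), (s, m, y, s, s, p, c), (s, m, y, s, s, p, t), (u, u, y, n, q, c, a), (u, u, y, n, q, d, u), (u, u, y, n, q, p, c), (u, u, y, n, q, p, t), (u, u, y, s, s, c, a), (u, u, y, s, s, d, u), (u, u, y, s, s, p, c), (u, u, y, s, s, p, t), (v, k, y, n, q, c, a), (v, k, y, n, q, d, u), (v, k, y, n, q, p, c), (v, k, y, n, q, p, t), (v, k, y, s, s, c, a), (v, k, y, s, s, d, u), (v, k, y, s, s, p, c), (v, k, y, s, s, p, t)}
Filtering on B = t leaves {(s, m, y, n, q, p, t), (s, m, y, s, s, p, t), (u, u, y, n, q, p, t), (u, u, y, s, s, p, t), (v, k, y, n, q, p, t), (v, k, y, s, s, p, t)}.
π[B, C, D]: project onto (B, C, D) (3 duplicate(s) eliminated) → {(t, p, s), (t, p, u), (t, p, v)}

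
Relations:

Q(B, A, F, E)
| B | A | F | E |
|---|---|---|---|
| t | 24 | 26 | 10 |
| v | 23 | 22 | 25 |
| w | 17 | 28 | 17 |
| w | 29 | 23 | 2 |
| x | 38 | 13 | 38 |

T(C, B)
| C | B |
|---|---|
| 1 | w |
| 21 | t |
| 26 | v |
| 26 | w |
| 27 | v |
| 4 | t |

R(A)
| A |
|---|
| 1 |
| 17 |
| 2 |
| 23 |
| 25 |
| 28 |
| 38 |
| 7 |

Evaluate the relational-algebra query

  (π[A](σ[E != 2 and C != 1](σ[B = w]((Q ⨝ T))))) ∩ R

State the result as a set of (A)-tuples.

Joining Q and T on B yields {(t, 24, 26, 10, 21), (t, 24, 26, 10, 4), (v, 23, 22, 25, 26), (v, 23, 22, 25, 27), (w, 17, 28, 17, 1), (w, 17, 28, 17, 26), (w, 29, 23, 2, 1), (w, 29, 23, 2, 26)}.
Filtering on B = w leaves {(w, 17, 28, 17, 1), (w, 17, 28, 17, 26), (w, 29, 23, 2, 1), (w, 29, 23, 2, 26)}.
Filtering on E != 2 and C != 1 leaves {(w, 17, 28, 17, 26)}.
π[A]: project onto (A) → {17}
Taking the intersection: {17}

{17}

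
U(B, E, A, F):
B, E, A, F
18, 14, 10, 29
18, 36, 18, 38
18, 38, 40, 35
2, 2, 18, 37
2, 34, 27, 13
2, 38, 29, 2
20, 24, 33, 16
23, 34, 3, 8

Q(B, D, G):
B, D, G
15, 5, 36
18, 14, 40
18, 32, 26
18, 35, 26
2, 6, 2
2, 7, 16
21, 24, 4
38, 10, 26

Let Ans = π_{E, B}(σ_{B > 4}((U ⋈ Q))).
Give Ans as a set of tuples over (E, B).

{(14, 18), (36, 18), (38, 18)}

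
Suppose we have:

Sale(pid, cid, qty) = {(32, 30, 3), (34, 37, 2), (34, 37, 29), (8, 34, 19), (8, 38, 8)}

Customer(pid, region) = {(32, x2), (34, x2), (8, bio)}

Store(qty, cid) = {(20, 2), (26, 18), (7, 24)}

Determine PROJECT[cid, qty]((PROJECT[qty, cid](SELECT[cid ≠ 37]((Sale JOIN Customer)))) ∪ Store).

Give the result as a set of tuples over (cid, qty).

{(18, 26), (2, 20), (24, 7), (30, 3), (34, 19), (38, 8)}

Sale ⋈ Customer (natural join on pid): {(32, 30, 3, x2), (34, 37, 2, x2), (34, 37, 29, x2), (8, 34, 19, bio), (8, 38, 8, bio)}
Selection cid ≠ 37: {(32, 30, 3, x2), (8, 34, 19, bio), (8, 38, 8, bio)}
Projecting to qty, cid: {(19, 34), (3, 30), (8, 38)}
Taking the union: {(19, 34), (20, 2), (26, 18), (3, 30), (7, 24), (8, 38)}
Projecting to cid, qty: {(18, 26), (2, 20), (24, 7), (30, 3), (34, 19), (38, 8)}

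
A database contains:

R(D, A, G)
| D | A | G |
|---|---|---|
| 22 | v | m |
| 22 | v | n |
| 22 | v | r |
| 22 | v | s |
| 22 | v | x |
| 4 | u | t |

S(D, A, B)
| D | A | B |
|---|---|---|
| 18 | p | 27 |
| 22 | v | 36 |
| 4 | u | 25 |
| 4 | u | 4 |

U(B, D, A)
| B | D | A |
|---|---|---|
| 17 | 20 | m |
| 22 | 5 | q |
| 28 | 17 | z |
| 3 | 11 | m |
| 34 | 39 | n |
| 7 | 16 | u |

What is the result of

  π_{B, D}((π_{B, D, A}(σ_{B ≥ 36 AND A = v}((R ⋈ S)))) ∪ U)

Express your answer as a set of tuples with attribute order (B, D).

R ⋈ S (natural join on D, A): {(22, v, m, 36), (22, v, n, 36), (22, v, r, 36), (22, v, s, 36), (22, v, x, 36), (4, u, t, 25), (4, u, t, 4)}
Filtering on B ≥ 36 AND A = v leaves {(22, v, m, 36), (22, v, n, 36), (22, v, r, 36), (22, v, s, 36), (22, v, x, 36)}.
π_{B, D, A} gives {(36, 22, v)} (4 duplicate(s) eliminated).
Taking the union: {(17, 20, m), (22, 5, q), (28, 17, z), (3, 11, m), (34, 39, n), (36, 22, v), (7, 16, u)}
π_{B, D} gives {(17, 20), (22, 5), (28, 17), (3, 11), (34, 39), (36, 22), (7, 16)}.

{(17, 20), (22, 5), (28, 17), (3, 11), (34, 39), (36, 22), (7, 16)}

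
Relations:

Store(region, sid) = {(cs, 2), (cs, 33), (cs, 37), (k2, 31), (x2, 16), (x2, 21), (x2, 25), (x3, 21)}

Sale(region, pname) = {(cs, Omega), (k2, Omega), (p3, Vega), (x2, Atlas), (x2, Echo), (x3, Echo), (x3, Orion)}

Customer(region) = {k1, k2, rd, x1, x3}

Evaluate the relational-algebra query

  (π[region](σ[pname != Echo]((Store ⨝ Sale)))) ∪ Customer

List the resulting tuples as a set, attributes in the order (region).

{cs, k1, k2, rd, x1, x2, x3}

Joining Store and Sale on region yields {(cs, 2, Omega), (cs, 33, Omega), (cs, 37, Omega), (k2, 31, Omega), (x2, 16, Atlas), (x2, 16, Echo), (x2, 21, Atlas), (x2, 21, Echo), (x2, 25, Atlas), (x2, 25, Echo), (x3, 21, Echo), (x3, 21, Orion)}.
Selection pname != Echo: {(cs, 2, Omega), (cs, 33, Omega), (cs, 37, Omega), (k2, 31, Omega), (x2, 16, Atlas), (x2, 21, Atlas), (x2, 25, Atlas), (x3, 21, Orion)}
Projecting to region (4 duplicate(s) eliminated): {cs, k2, x2, x3}
Taking the union: {cs, k1, k2, rd, x1, x2, x3}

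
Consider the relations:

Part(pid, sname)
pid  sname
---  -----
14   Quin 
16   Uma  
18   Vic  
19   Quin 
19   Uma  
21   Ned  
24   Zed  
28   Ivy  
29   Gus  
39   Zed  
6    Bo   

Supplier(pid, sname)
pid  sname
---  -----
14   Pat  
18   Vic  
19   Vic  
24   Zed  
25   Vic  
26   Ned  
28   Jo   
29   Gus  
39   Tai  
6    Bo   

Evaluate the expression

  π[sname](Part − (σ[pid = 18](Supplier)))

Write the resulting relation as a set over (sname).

Filtering on pid = 18 leaves {(18, Vic)}.
Taking the difference: {(14, Quin), (16, Uma), (19, Quin), (19, Uma), (21, Ned), (24, Zed), (28, Ivy), (29, Gus), (39, Zed), (6, Bo)}
Projecting to sname (3 duplicate(s) eliminated): {Bo, Gus, Ivy, Ned, Quin, Uma, Zed}

{Bo, Gus, Ivy, Ned, Quin, Uma, Zed}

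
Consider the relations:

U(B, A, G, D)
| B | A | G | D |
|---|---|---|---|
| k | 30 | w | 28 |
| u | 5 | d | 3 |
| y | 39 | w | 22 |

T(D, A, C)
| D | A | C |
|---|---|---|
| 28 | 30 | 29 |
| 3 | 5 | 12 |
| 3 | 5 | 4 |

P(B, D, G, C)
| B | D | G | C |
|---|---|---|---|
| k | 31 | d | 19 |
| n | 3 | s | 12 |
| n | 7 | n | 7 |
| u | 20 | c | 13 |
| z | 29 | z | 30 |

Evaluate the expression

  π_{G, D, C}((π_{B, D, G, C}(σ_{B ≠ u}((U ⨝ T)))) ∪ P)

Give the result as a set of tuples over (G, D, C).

{(c, 20, 13), (d, 31, 19), (n, 7, 7), (s, 3, 12), (w, 28, 29), (z, 29, 30)}

U ⋈ T (natural join on A, D): {(k, 30, w, 28, 29), (u, 5, d, 3, 12), (u, 5, d, 3, 4)}
Filtering on B ≠ u leaves {(k, 30, w, 28, 29)}.
π[B, D, G, C]: project onto (B, D, G, C) → {(k, 28, w, 29)}
Taking the union: {(k, 28, w, 29), (k, 31, d, 19), (n, 3, s, 12), (n, 7, n, 7), (u, 20, c, 13), (z, 29, z, 30)}
π[G, D, C]: project onto (G, D, C) → {(c, 20, 13), (d, 31, 19), (n, 7, 7), (s, 3, 12), (w, 28, 29), (z, 29, 30)}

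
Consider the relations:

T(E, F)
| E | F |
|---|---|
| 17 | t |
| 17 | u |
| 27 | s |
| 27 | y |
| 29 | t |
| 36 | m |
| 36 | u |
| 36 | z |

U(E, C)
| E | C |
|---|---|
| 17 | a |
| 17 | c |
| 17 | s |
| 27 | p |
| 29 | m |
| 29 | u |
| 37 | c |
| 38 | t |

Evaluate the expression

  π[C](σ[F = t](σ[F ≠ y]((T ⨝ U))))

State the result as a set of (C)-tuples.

Joining T and U on E yields {(17, t, a), (17, t, c), (17, t, s), (17, u, a), (17, u, c), (17, u, s), (27, s, p), (27, y, p), (29, t, m), (29, t, u)}.
σ[F ≠ y]: keep tuples satisfying F ≠ y → {(17, t, a), (17, t, c), (17, t, s), (17, u, a), (17, u, c), (17, u, s), (27, s, p), (29, t, m), (29, t, u)}
σ[F = t]: keep tuples satisfying F = t → {(17, t, a), (17, t, c), (17, t, s), (29, t, m), (29, t, u)}
π[C]: project onto (C) → {a, c, m, s, u}

{a, c, m, s, u}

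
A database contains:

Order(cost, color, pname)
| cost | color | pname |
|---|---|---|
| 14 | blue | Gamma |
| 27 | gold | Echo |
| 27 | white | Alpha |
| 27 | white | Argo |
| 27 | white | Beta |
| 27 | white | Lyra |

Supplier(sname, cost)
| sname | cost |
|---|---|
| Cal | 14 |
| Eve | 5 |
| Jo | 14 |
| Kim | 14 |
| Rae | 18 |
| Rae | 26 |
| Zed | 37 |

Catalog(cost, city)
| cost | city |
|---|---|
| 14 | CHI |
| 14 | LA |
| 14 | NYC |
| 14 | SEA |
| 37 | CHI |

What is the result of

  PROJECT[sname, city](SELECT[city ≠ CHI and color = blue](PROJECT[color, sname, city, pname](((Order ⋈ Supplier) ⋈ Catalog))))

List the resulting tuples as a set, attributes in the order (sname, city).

{(Cal, LA), (Cal, NYC), (Cal, SEA), (Jo, LA), (Jo, NYC), (Jo, SEA), (Kim, LA), (Kim, NYC), (Kim, SEA)}

Natural join on cost: {(14, blue, Gamma, Cal), (14, blue, Gamma, Jo), (14, blue, Gamma, Kim)}
Natural join on cost: {(14, blue, Gamma, Cal, CHI), (14, blue, Gamma, Cal, LA), (14, blue, Gamma, Cal, NYC), (14, blue, Gamma, Cal, SEA), (14, blue, Gamma, Jo, CHI), (14, blue, Gamma, Jo, LA), (14, blue, Gamma, Jo, NYC), (14, blue, Gamma, Jo, SEA), (14, blue, Gamma, Kim, CHI), (14, blue, Gamma, Kim, LA), (14, blue, Gamma, Kim, NYC), (14, blue, Gamma, Kim, SEA)}
π_{color, sname, city, pname} gives {(blue, Cal, CHI, Gamma), (blue, Cal, LA, Gamma), (blue, Cal, NYC, Gamma), (blue, Cal, SEA, Gamma), (blue, Jo, CHI, Gamma), (blue, Jo, LA, Gamma), (blue, Jo, NYC, Gamma), (blue, Jo, SEA, Gamma), (blue, Kim, CHI, Gamma), (blue, Kim, LA, Gamma), (blue, Kim, NYC, Gamma), (blue, Kim, SEA, Gamma)}.
Filtering on city ≠ CHI and color = blue leaves {(blue, Cal, LA, Gamma), (blue, Cal, NYC, Gamma), (blue, Cal, SEA, Gamma), (blue, Jo, LA, Gamma), (blue, Jo, NYC, Gamma), (blue, Jo, SEA, Gamma), (blue, Kim, LA, Gamma), (blue, Kim, NYC, Gamma), (blue, Kim, SEA, Gamma)}.
π_{sname, city} gives {(Cal, LA), (Cal, NYC), (Cal, SEA), (Jo, LA), (Jo, NYC), (Jo, SEA), (Kim, LA), (Kim, NYC), (Kim, SEA)}.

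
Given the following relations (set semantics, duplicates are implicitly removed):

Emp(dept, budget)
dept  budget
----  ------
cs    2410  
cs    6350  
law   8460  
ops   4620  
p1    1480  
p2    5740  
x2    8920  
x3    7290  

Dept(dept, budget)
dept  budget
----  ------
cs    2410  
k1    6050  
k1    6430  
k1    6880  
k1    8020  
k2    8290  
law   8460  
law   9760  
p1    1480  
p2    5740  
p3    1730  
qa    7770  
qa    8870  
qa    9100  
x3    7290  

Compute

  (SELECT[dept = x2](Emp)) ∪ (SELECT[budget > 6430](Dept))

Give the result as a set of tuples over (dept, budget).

σ[dept = x2]: keep tuples satisfying dept = x2 → {(x2, 8920)}
σ[budget > 6430]: keep tuples satisfying budget > 6430 → {(k1, 6880), (k1, 8020), (k2, 8290), (law, 8460), (law, 9760), (qa, 7770), (qa, 8870), (qa, 9100), (x3, 7290)}
Union: {(x2, 8920)} with {(k1, 6880), (k1, 8020), (k2, 8290), (law, 8460), (law, 9760), (qa, 7770), (qa, 8870), (qa, 9100), (x3, 7290)} → {(k1, 6880), (k1, 8020), (k2, 8290), (law, 8460), (law, 9760), (qa, 7770), (qa, 8870), (qa, 9100), (x2, 8920), (x3, 7290)}

{(k1, 6880), (k1, 8020), (k2, 8290), (law, 8460), (law, 9760), (qa, 7770), (qa, 8870), (qa, 9100), (x2, 8920), (x3, 7290)}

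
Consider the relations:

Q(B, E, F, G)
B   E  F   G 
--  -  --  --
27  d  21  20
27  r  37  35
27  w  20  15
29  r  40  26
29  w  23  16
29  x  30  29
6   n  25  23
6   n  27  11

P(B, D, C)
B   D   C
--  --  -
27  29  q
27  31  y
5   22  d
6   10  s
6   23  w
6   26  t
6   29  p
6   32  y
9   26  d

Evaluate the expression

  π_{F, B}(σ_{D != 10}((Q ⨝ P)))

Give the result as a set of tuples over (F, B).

Natural join on B: {(27, d, 21, 20, 29, q), (27, d, 21, 20, 31, y), (27, r, 37, 35, 29, q), (27, r, 37, 35, 31, y), (27, w, 20, 15, 29, q), (27, w, 20, 15, 31, y), (6, n, 25, 23, 10, s), (6, n, 25, 23, 23, w), (6, n, 25, 23, 26, t), (6, n, 25, 23, 29, p), (6, n, 25, 23, 32, y), (6, n, 27, 11, 10, s), (6, n, 27, 11, 23, w), (6, n, 27, 11, 26, t), (6, n, 27, 11, 29, p), (6, n, 27, 11, 32, y)}
Filtering on D != 10 leaves {(27, d, 21, 20, 29, q), (27, d, 21, 20, 31, y), (27, r, 37, 35, 29, q), (27, r, 37, 35, 31, y), (27, w, 20, 15, 29, q), (27, w, 20, 15, 31, y), (6, n, 25, 23, 23, w), (6, n, 25, 23, 26, t), (6, n, 25, 23, 29, p), (6, n, 25, 23, 32, y), (6, n, 27, 11, 23, w), (6, n, 27, 11, 26, t), (6, n, 27, 11, 29, p), (6, n, 27, 11, 32, y)}.
π_{F, B} gives {(20, 27), (21, 27), (25, 6), (27, 6), (37, 27)} (9 duplicate(s) eliminated).

{(20, 27), (21, 27), (25, 6), (27, 6), (37, 27)}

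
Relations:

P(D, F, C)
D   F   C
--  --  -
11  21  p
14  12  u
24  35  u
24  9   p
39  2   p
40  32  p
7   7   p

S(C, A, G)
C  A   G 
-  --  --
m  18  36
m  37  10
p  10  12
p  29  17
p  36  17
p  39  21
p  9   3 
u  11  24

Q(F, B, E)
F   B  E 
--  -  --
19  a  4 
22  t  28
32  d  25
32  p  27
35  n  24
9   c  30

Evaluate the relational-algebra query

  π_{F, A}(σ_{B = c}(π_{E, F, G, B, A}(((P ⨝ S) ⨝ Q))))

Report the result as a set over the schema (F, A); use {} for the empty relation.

{(9, 10), (9, 29), (9, 36), (9, 39), (9, 9)}

P ⋈ S (natural join on C): {(11, 21, p, 10, 12), (11, 21, p, 29, 17), (11, 21, p, 36, 17), (11, 21, p, 39, 21), (11, 21, p, 9, 3), (14, 12, u, 11, 24), (24, 35, u, 11, 24), (24, 9, p, 10, 12), (24, 9, p, 29, 17), (24, 9, p, 36, 17), (24, 9, p, 39, 21), (24, 9, p, 9, 3), (39, 2, p, 10, 12), (39, 2, p, 29, 17), (39, 2, p, 36, 17), (39, 2, p, 39, 21), (39, 2, p, 9, 3), (40, 32, p, 10, 12), (40, 32, p, 29, 17), (40, 32, p, 36, 17), (40, 32, p, 39, 21), (40, 32, p, 9, 3), (7, 7, p, 10, 12), (7, 7, p, 29, 17), (7, 7, p, 36, 17), (7, 7, p, 39, 21), (7, 7, p, 9, 3)}
(P ⨝ S) ⋈ Q (natural join on F): {(24, 35, u, 11, 24, n, 24), (24, 9, p, 10, 12, c, 30), (24, 9, p, 29, 17, c, 30), (24, 9, p, 36, 17, c, 30), (24, 9, p, 39, 21, c, 30), (24, 9, p, 9, 3, c, 30), (40, 32, p, 10, 12, d, 25), (40, 32, p, 10, 12, p, 27), (40, 32, p, 29, 17, d, 25), (40, 32, p, 29, 17, p, 27), (40, 32, p, 36, 17, d, 25), (40, 32, p, 36, 17, p, 27), (40, 32, p, 39, 21, d, 25), (40, 32, p, 39, 21, p, 27), (40, 32, p, 9, 3, d, 25), (40, 32, p, 9, 3, p, 27)}
π_{E, F, G, B, A} gives {(24, 35, 24, n, 11), (25, 32, 12, d, 10), (25, 32, 17, d, 29), (25, 32, 17, d, 36), (25, 32, 21, d, 39), (25, 32, 3, d, 9), (27, 32, 12, p, 10), (27, 32, 17, p, 29), (27, 32, 17, p, 36), (27, 32, 21, p, 39), (27, 32, 3, p, 9), (30, 9, 12, c, 10), (30, 9, 17, c, 29), (30, 9, 17, c, 36), (30, 9, 21, c, 39), (30, 9, 3, c, 9)}.
Filtering on B = c leaves {(30, 9, 12, c, 10), (30, 9, 17, c, 29), (30, 9, 17, c, 36), (30, 9, 21, c, 39), (30, 9, 3, c, 9)}.
π_{F, A} gives {(9, 10), (9, 29), (9, 36), (9, 39), (9, 9)}.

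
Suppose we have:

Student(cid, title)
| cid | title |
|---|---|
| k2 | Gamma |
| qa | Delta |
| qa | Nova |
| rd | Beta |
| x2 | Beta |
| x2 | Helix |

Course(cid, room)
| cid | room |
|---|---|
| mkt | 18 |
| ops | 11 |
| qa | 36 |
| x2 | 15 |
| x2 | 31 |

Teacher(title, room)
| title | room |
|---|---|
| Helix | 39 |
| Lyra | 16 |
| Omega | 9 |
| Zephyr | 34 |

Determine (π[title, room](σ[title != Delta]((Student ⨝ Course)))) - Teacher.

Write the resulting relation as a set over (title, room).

{(Beta, 15), (Beta, 31), (Helix, 15), (Helix, 31), (Nova, 36)}

Joining Student and Course on cid yields {(qa, Delta, 36), (qa, Nova, 36), (x2, Beta, 15), (x2, Beta, 31), (x2, Helix, 15), (x2, Helix, 31)}.
σ[title != Delta]: keep tuples satisfying title != Delta → {(qa, Nova, 36), (x2, Beta, 15), (x2, Beta, 31), (x2, Helix, 15), (x2, Helix, 31)}
π[title, room]: project onto (title, room) → {(Beta, 15), (Beta, 31), (Helix, 15), (Helix, 31), (Nova, 36)}
Set difference of the two operands is {(Beta, 15), (Beta, 31), (Helix, 15), (Helix, 31), (Nova, 36)}.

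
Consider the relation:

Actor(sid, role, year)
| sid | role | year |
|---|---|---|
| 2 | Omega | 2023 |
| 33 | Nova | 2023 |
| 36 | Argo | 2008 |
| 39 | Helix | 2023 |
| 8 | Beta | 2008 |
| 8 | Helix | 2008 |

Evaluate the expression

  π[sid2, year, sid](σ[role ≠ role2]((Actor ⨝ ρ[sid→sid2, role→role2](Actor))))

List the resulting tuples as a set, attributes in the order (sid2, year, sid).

{(2, 2023, 33), (2, 2023, 39), (33, 2023, 2), (33, 2023, 39), (36, 2008, 8), (39, 2023, 2), (39, 2023, 33), (8, 2008, 36), (8, 2008, 8)}

ρ[sid→sid2, role→role2]: schema becomes (sid2, role2, year); tuples unchanged.
Joining Actor and ρ[sid→sid2, role→role2](Actor) on year yields {(2, Omega, 2023, 2, Omega), (2, Omega, 2023, 33, Nova), (2, Omega, 2023, 39, Helix), (33, Nova, 2023, 2, Omega), (33, Nova, 2023, 33, Nova), (33, Nova, 2023, 39, Helix), (36, Argo, 2008, 36, Argo), (36, Argo, 2008, 8, Beta), (36, Argo, 2008, 8, Helix), (39, Helix, 2023, 2, Omega), (39, Helix, 2023, 33, Nova), (39, Helix, 2023, 39, Helix), (8, Beta, 2008, 36, Argo), (8, Beta, 2008, 8, Beta), (8, Beta, 2008, 8, Helix), (8, Helix, 2008, 36, Argo), (8, Helix, 2008, 8, Beta), (8, Helix, 2008, 8, Helix)}.
σ[role ≠ role2]: keep tuples satisfying role ≠ role2 → {(2, Omega, 2023, 33, Nova), (2, Omega, 2023, 39, Helix), (33, Nova, 2023, 2, Omega), (33, Nova, 2023, 39, Helix), (36, Argo, 2008, 8, Beta), (36, Argo, 2008, 8, Helix), (39, Helix, 2023, 2, Omega), (39, Helix, 2023, 33, Nova), (8, Beta, 2008, 36, Argo), (8, Beta, 2008, 8, Helix), (8, Helix, 2008, 36, Argo), (8, Helix, 2008, 8, Beta)}
Projecting to sid2, year, sid (3 duplicate(s) eliminated): {(2, 2023, 33), (2, 2023, 39), (33, 2023, 2), (33, 2023, 39), (36, 2008, 8), (39, 2023, 2), (39, 2023, 33), (8, 2008, 36), (8, 2008, 8)}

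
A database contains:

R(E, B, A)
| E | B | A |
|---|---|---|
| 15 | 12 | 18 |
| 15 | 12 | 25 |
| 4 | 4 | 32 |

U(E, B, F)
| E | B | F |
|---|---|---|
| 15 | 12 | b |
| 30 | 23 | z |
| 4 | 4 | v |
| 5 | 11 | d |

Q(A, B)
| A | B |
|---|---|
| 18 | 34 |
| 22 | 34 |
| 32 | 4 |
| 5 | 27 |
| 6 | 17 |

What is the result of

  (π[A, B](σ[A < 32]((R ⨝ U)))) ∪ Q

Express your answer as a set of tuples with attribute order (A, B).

Joining R and U on E, B yields {(15, 12, 18, b), (15, 12, 25, b), (4, 4, 32, v)}.
σ[A < 32]: keep tuples satisfying A < 32 → {(15, 12, 18, b), (15, 12, 25, b)}
π_{A, B} gives {(18, 12), (25, 12)}.
Set union of the two operands is {(18, 12), (18, 34), (22, 34), (25, 12), (32, 4), (5, 27), (6, 17)}.

{(18, 12), (18, 34), (22, 34), (25, 12), (32, 4), (5, 27), (6, 17)}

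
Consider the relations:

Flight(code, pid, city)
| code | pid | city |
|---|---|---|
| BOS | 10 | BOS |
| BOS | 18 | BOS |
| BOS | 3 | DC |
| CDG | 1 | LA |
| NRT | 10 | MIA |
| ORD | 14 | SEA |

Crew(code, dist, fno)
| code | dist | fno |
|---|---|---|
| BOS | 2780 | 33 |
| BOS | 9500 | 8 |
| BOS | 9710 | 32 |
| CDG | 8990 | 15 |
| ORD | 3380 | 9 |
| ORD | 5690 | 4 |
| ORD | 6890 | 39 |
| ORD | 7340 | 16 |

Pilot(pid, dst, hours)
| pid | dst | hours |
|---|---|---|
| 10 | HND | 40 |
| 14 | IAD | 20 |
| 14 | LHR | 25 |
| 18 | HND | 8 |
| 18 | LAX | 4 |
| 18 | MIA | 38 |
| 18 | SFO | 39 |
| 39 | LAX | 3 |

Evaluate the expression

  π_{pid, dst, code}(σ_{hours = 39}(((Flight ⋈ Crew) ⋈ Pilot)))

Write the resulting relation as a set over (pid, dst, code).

Flight ⋈ Crew (natural join on code): {(BOS, 10, BOS, 2780, 33), (BOS, 10, BOS, 9500, 8), (BOS, 10, BOS, 9710, 32), (BOS, 18, BOS, 2780, 33), (BOS, 18, BOS, 9500, 8), (BOS, 18, BOS, 9710, 32), (BOS, 3, DC, 2780, 33), (BOS, 3, DC, 9500, 8), (BOS, 3, DC, 9710, 32), (CDG, 1, LA, 8990, 15), (ORD, 14, SEA, 3380, 9), (ORD, 14, SEA, 5690, 4), (ORD, 14, SEA, 6890, 39), (ORD, 14, SEA, 7340, 16)}
(Flight ⋈ Crew) ⋈ Pilot (natural join on pid): {(BOS, 10, BOS, 2780, 33, HND, 40), (BOS, 10, BOS, 9500, 8, HND, 40), (BOS, 10, BOS, 9710, 32, HND, 40), (BOS, 18, BOS, 2780, 33, HND, 8), (BOS, 18, BOS, 2780, 33, LAX, 4), (BOS, 18, BOS, 2780, 33, MIA, 38), (BOS, 18, BOS, 2780, 33, SFO, 39), (BOS, 18, BOS, 9500, 8, HND, 8), (BOS, 18, BOS, 9500, 8, LAX, 4), (BOS, 18, BOS, 9500, 8, MIA, 38), (BOS, 18, BOS, 9500, 8, SFO, 39), (BOS, 18, BOS, 9710, 32, HND, 8), (BOS, 18, BOS, 9710, 32, LAX, 4), (BOS, 18, BOS, 9710, 32, MIA, 38), (BOS, 18, BOS, 9710, 32, SFO, 39), (ORD, 14, SEA, 3380, 9, IAD, 20), (ORD, 14, SEA, 3380, 9, LHR, 25), (ORD, 14, SEA, 5690, 4, IAD, 20), (ORD, 14, SEA, 5690, 4, LHR, 25), (ORD, 14, SEA, 6890, 39, IAD, 20), (ORD, 14, SEA, 6890, 39, LHR, 25), (ORD, 14, SEA, 7340, 16, IAD, 20), (ORD, 14, SEA, 7340, 16, LHR, 25)}
Selection hours = 39: {(BOS, 18, BOS, 2780, 33, SFO, 39), (BOS, 18, BOS, 9500, 8, SFO, 39), (BOS, 18, BOS, 9710, 32, SFO, 39)}
π_{pid, dst, code} gives {(18, SFO, BOS)} (2 duplicate(s) eliminated).

{(18, SFO, BOS)}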